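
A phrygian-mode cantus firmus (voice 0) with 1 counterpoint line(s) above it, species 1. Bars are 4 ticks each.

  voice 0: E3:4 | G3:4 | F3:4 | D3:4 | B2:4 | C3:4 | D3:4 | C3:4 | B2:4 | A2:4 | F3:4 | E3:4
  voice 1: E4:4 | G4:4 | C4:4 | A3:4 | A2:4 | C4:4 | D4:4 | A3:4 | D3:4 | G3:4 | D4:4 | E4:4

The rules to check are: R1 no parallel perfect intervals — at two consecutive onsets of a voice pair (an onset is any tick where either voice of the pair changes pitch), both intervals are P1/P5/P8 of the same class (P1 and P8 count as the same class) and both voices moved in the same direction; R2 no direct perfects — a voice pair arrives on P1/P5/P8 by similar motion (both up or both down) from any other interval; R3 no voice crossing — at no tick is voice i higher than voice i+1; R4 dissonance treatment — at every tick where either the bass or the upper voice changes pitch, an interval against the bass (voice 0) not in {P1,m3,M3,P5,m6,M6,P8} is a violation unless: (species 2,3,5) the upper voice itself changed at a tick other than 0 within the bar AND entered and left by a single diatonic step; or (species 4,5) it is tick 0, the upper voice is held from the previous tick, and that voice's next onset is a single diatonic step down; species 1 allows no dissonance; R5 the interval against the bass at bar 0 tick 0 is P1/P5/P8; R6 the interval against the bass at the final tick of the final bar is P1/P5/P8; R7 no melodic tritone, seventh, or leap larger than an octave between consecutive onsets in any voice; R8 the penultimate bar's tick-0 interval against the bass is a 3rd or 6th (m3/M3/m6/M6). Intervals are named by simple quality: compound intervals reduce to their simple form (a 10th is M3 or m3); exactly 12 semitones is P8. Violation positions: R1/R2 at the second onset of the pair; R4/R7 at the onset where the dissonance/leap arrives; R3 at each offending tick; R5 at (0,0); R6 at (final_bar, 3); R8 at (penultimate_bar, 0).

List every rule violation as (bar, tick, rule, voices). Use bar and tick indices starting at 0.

bar 0: v0=E3 v1=E4 downbeat P8
bar 1: v0=G3 v1=G4 downbeat P8
bar 2: v0=F3 v1=C4 downbeat P5
bar 3: v0=D3 v1=A3 downbeat P5
bar 4: v0=B2 v1=A2 downbeat M2
bar 5: v0=C3 v1=C4 downbeat P8
bar 6: v0=D3 v1=D4 downbeat P8
bar 7: v0=C3 v1=A3 downbeat M6
bar 8: v0=B2 v1=D3 downbeat m3
bar 9: v0=A2 v1=G3 downbeat m7
bar 10: v0=F3 v1=D4 downbeat M6
bar 11: v0=E3 v1=E4 downbeat P8
  -> R1 @ bar 1 tick 0 v(0, 1): E3/E4 P8 -> G3/G4 P8 similar
  -> R2 @ bar 2 tick 0 v(0, 1): G3/G4 P8 -> F3/C4 P5 similar
  -> R1 @ bar 3 tick 0 v(0, 1): F3/C4 P5 -> D3/A3 P5 similar
  -> R3 @ bar 4 tick 0 v(0, 1): B2 above A2
  -> R4 @ bar 4 tick 0 v(0, 1): B2/A2 M2 untreated
  -> R3 @ bar 4 tick 1 v(0, 1): B2 above A2
  -> R3 @ bar 4 tick 2 v(0, 1): B2 above A2
  -> R3 @ bar 4 tick 3 v(0, 1): B2 above A2
  -> R2 @ bar 5 tick 0 v(0, 1): B2/A2 M2 -> C3/C4 P8 similar
  -> R7 @ bar 5 tick 0 v(1,): A2->C4 leap 15st
  -> R1 @ bar 6 tick 0 v(0, 1): C3/C4 P8 -> D3/D4 P8 similar
  -> R4 @ bar 9 tick 0 v(0, 1): A2/G3 m7 untreated

(1, 0, R1, (0, 1))
(2, 0, R2, (0, 1))
(3, 0, R1, (0, 1))
(4, 0, R3, (0, 1))
(4, 0, R4, (0, 1))
(4, 1, R3, (0, 1))
(4, 2, R3, (0, 1))
(4, 3, R3, (0, 1))
(5, 0, R2, (0, 1))
(5, 0, R7, (1,))
(6, 0, R1, (0, 1))
(9, 0, R4, (0, 1))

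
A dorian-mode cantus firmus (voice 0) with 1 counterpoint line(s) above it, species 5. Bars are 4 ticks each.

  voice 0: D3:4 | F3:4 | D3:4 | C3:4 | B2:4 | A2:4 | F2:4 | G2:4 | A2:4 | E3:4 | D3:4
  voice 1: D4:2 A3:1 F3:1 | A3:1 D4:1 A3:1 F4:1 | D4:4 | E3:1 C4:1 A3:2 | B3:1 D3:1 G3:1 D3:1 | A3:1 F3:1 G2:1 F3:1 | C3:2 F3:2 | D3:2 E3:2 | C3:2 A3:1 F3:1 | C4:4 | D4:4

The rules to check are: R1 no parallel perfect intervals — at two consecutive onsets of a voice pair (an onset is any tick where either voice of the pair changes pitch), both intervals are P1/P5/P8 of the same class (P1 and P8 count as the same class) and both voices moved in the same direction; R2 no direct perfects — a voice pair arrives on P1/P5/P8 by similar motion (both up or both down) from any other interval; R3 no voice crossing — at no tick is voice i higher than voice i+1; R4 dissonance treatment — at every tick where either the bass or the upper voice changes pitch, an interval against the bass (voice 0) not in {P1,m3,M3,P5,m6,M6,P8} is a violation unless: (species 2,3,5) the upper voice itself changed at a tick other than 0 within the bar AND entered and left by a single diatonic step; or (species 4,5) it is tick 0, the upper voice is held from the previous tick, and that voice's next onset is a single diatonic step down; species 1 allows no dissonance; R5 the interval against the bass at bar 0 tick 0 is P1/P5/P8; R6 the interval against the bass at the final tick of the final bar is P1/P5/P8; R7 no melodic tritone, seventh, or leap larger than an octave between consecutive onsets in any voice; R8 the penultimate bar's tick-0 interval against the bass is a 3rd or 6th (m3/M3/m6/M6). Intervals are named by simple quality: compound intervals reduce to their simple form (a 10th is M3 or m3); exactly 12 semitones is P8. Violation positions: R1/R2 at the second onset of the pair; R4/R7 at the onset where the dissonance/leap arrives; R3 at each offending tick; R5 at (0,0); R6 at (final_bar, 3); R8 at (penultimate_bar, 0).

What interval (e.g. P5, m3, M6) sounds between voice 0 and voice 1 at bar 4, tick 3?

voice 0=B2 voice 1=D3 -> m3

m3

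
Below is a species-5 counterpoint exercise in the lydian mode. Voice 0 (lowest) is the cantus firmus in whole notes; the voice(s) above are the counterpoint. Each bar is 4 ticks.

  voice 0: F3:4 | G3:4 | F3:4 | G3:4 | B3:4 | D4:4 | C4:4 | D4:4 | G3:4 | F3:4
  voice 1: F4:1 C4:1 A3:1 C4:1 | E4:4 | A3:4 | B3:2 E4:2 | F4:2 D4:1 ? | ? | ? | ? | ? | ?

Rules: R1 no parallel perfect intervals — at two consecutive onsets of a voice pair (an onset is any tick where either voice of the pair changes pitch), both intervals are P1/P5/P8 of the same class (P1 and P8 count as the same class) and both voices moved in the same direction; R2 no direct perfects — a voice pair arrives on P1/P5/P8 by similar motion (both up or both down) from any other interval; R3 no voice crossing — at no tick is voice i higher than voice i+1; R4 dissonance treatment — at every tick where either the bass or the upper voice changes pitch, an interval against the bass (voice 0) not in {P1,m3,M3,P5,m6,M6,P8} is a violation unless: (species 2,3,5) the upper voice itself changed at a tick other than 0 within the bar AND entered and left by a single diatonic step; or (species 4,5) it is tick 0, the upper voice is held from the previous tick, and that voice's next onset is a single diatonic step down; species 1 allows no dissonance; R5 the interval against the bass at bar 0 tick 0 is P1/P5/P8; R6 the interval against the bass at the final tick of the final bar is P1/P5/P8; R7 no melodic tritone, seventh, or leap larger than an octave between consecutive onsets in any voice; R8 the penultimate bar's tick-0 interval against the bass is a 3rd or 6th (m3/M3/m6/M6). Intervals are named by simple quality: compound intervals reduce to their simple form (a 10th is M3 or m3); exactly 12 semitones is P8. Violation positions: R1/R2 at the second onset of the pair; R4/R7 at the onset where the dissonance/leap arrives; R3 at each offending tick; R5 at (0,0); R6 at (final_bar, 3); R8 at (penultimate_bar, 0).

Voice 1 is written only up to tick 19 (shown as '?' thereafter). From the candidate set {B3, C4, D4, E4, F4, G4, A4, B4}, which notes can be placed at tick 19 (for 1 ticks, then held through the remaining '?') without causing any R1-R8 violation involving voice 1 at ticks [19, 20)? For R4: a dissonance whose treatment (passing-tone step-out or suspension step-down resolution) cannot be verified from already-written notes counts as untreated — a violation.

{B3, B4, D4, G4}

B3: legal
C4: violates R4
D4: legal
E4: violates R4
F4: violates R4
G4: legal
A4: violates R4
B4: legal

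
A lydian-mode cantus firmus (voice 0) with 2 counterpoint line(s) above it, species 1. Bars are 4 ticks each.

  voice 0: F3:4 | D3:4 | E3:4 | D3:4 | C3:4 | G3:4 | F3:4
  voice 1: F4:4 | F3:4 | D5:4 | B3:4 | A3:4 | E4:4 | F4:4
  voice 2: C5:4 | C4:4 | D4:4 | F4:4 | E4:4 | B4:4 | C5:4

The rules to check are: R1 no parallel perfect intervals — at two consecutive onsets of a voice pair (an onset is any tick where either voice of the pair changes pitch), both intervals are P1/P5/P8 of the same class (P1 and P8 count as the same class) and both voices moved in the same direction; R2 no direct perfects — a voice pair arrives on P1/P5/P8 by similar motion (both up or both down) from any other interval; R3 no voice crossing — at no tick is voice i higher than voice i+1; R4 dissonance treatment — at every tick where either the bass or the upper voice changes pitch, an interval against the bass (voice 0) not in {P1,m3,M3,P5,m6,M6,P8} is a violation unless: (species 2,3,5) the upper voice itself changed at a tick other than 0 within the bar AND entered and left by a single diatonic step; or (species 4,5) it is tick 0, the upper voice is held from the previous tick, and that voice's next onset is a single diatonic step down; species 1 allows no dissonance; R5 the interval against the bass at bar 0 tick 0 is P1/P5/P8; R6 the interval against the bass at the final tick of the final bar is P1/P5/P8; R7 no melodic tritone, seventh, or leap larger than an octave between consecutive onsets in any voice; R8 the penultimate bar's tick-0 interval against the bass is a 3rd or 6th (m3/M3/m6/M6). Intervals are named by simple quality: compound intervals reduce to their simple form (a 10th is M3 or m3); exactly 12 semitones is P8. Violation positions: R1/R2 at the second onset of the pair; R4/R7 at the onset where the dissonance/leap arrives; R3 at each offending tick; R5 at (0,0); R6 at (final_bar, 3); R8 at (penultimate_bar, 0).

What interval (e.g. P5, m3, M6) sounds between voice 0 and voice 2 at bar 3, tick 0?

m3

voice 0=D3 voice 2=F4 -> m3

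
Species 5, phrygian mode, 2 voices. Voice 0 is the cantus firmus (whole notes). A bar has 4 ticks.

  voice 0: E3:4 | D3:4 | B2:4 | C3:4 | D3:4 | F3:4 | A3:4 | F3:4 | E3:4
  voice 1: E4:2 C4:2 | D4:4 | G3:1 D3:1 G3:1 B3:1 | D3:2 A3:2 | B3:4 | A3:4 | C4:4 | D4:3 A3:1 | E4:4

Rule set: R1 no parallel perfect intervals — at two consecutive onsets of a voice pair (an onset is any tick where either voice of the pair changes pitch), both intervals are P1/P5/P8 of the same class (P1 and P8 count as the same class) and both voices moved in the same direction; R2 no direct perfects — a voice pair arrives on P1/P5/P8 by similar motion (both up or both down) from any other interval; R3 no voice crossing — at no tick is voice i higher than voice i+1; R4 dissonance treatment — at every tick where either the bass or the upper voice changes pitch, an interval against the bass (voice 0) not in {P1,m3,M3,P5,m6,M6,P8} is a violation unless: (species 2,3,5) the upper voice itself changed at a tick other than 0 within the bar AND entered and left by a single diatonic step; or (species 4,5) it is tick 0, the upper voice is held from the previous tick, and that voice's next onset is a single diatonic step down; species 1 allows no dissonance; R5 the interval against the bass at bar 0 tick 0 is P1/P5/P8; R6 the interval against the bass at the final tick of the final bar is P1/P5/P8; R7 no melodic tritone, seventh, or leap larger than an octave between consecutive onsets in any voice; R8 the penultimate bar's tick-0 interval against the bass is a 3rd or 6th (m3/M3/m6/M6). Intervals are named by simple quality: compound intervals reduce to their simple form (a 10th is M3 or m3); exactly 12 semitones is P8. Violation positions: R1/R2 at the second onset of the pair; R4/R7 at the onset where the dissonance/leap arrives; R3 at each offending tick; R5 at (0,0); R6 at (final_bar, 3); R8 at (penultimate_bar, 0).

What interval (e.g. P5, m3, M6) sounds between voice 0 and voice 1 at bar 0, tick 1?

P8

voice 0=E3 voice 1=E4 -> P8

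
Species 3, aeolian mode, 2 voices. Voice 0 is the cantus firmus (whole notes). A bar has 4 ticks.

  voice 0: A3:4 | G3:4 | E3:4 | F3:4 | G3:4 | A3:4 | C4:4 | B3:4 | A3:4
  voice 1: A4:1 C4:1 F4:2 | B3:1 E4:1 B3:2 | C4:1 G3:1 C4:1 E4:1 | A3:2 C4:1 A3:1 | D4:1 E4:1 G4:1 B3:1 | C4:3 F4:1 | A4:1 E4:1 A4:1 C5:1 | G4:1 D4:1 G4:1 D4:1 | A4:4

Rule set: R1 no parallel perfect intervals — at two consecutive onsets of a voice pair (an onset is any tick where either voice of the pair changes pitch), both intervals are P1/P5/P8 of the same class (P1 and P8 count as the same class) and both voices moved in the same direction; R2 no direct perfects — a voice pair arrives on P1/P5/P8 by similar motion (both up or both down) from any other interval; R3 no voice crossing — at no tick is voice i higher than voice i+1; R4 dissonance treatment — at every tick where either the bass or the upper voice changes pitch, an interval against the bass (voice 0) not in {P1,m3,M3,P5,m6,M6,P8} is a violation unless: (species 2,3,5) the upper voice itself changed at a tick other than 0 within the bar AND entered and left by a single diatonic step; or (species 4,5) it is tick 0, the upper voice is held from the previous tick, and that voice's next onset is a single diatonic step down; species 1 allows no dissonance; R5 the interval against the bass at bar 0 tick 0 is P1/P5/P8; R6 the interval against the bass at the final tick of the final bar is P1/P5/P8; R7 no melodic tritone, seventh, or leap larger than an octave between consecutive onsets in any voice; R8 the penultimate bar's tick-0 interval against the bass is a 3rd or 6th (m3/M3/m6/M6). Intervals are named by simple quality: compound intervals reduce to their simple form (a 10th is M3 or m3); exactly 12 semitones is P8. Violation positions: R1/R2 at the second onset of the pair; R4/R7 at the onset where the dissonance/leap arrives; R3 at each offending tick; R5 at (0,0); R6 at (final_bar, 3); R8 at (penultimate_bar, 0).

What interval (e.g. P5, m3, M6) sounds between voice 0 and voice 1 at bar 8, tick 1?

P8

voice 0=A3 voice 1=A4 -> P8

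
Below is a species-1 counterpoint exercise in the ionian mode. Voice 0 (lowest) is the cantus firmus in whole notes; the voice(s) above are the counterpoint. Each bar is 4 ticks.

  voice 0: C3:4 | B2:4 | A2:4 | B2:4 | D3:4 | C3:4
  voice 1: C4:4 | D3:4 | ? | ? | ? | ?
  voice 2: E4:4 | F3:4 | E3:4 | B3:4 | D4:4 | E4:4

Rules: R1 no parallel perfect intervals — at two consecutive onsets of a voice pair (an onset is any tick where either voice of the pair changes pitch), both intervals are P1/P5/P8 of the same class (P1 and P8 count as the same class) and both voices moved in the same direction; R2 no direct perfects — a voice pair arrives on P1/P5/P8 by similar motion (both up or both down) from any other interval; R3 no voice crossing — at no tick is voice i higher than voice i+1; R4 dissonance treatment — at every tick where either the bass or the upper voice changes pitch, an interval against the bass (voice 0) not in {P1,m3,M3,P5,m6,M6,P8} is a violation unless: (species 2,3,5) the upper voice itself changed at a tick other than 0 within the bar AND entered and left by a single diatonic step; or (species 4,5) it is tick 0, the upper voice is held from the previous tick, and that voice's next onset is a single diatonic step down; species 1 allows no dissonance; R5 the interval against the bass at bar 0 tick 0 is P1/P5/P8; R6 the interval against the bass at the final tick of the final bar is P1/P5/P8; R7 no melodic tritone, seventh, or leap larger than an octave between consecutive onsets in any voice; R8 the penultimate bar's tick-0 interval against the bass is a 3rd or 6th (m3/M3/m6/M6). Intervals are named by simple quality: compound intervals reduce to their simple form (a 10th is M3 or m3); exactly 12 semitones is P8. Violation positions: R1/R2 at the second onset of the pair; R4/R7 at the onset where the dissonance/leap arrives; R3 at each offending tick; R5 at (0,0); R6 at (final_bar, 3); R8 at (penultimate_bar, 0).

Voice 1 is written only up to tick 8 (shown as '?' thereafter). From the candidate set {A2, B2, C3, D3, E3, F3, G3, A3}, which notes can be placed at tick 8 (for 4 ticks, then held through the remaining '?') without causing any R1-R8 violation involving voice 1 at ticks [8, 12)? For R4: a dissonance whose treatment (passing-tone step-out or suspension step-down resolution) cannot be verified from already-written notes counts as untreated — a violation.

{C3, E3}

A2: violates R2
B2: violates R4
C3: legal
D3: violates R4
E3: legal
F3: violates R3
G3: violates R3,R4
A3: violates R3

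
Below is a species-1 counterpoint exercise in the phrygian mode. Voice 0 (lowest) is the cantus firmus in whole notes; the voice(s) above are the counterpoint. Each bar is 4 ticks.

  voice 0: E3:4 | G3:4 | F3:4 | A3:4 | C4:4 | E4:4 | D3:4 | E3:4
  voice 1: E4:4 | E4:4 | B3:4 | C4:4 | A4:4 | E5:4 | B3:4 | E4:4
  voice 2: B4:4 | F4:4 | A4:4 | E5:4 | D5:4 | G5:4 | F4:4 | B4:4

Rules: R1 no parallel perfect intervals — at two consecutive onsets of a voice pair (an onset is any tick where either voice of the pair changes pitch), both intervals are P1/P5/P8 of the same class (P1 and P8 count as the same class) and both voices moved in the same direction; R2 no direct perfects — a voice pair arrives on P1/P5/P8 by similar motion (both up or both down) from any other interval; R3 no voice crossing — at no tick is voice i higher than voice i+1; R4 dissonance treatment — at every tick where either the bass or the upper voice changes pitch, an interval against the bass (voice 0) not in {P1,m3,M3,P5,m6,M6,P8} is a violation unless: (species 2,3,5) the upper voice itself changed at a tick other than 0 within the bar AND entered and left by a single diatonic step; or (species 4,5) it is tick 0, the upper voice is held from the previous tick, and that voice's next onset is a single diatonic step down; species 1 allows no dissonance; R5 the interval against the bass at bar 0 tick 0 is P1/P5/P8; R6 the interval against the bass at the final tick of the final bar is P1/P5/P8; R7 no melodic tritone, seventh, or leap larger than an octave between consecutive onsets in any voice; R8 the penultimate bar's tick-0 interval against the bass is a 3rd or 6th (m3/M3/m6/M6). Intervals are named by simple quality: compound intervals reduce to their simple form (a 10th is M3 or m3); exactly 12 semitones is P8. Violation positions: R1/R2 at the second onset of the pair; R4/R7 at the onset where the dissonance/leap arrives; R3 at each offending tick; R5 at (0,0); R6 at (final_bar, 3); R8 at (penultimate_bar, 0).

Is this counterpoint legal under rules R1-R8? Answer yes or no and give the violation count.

No (13 violations)

bar 0: v0=E3 v1=E4 v2=B4 (P5)
bar 1: v0=G3 v1=E4 v2=F4 (m7)
bar 2: v0=F3 v1=B3 v2=A4 (M3)
bar 3: v0=A3 v1=C4 v2=E5 (P5)
bar 4: v0=C4 v1=A4 v2=D5 (M2)
bar 5: v0=E4 v1=E5 v2=G5 (m3)
bar 6: v0=D3 v1=B3 v2=F4 (m3)
bar 7: v0=E3 v1=E4 v2=B4 (P5)
  R4 @ bar1.0: G3/F4 m7 untreated
  R7 @ bar1.0: B4->F4 leap 6st
  R4 @ bar2.0: F3/B3 TT untreated
  R2 @ bar3.0: F3/A4 M3 -> A3/E5 P5 similar
  R4 @ bar4.0: C4/D5 M2 untreated
  R2 @ bar5.0: C4/A4 M6 -> E4/E5 P8 similar
  R7 @ bar6.0: E4->D3 leap 14st
  R7 @ bar6.0: E5->B3 leap 17st
  R7 @ bar6.0: G5->F4 leap 14st
  R2 @ bar7.0: D3/B3 M6 -> E3/E4 P8 similar
  R2 @ bar7.0: D3/F4 m3 -> E3/B4 P5 similar
  R2 @ bar7.0: B3/F4 TT -> E4/B4 P5 similar
  R7 @ bar7.0: F4->B4 leap 6st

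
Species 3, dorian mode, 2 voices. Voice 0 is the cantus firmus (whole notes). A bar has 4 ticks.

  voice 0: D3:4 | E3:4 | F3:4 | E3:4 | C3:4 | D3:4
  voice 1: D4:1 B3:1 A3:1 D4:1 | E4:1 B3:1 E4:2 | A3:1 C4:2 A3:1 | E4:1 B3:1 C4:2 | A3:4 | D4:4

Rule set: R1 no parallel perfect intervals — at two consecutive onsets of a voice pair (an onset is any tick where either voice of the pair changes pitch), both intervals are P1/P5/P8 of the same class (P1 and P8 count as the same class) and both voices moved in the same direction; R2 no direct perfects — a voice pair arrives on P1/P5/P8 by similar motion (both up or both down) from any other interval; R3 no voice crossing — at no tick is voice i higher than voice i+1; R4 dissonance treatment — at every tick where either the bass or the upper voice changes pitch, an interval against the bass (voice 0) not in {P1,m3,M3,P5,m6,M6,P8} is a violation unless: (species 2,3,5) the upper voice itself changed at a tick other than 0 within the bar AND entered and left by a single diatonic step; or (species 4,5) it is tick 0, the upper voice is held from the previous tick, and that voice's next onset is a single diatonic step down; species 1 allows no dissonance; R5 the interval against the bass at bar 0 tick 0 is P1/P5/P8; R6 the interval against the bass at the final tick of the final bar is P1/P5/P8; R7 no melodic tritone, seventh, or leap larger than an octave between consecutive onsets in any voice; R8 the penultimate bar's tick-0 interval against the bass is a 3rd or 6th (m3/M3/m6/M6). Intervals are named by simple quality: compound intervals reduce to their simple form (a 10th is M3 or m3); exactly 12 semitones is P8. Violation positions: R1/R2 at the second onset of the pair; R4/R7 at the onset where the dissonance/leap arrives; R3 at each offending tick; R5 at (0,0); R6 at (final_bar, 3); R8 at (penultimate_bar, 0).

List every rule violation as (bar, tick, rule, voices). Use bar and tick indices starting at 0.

(1, 0, R1, (0, 1))
(5, 0, R2, (0, 1))

bar 0: v0=D3 v1=D4 downbeat P8
bar 1: v0=E3 v1=E4 downbeat P8
bar 2: v0=F3 v1=A3 downbeat M3
bar 3: v0=E3 v1=E4 downbeat P8
bar 4: v0=C3 v1=A3 downbeat M6
bar 5: v0=D3 v1=D4 downbeat P8
  -> R1 @ bar 1 tick 0 v(0, 1): D3/D4 P8 -> E3/E4 P8 similar
  -> R2 @ bar 5 tick 0 v(0, 1): C3/A3 M6 -> D3/D4 P8 similar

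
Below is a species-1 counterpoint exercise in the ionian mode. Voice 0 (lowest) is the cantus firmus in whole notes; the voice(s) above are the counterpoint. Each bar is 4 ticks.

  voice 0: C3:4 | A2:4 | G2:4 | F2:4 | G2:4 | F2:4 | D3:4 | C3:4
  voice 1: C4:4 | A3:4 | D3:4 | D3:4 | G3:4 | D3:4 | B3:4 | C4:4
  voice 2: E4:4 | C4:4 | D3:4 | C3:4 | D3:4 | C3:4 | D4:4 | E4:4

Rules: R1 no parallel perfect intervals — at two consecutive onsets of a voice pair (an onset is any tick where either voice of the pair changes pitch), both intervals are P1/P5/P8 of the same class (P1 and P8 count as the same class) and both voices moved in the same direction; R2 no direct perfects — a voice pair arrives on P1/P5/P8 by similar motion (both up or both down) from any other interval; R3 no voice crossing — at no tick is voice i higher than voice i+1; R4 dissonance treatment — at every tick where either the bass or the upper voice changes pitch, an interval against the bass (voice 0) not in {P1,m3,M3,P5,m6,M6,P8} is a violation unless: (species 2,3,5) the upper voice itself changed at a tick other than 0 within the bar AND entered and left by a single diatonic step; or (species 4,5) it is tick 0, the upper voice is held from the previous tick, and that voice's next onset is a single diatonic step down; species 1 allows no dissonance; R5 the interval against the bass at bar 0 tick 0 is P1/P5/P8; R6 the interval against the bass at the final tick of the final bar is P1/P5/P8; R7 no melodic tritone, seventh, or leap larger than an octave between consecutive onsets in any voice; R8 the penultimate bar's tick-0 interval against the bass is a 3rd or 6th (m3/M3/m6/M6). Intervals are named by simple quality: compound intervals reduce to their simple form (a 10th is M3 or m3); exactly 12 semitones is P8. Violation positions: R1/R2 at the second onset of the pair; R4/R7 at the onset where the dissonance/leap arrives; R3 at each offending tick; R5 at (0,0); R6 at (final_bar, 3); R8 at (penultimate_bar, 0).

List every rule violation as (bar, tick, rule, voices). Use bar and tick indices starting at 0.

(0, 0, R5, (0, 2))
(1, 0, R1, (0, 1))
(2, 0, R2, (0, 1))
(2, 0, R2, (0, 2))
(2, 0, R2, (1, 2))
(2, 0, R7, (2,))
(3, 0, R1, (0, 2))
(3, 0, R3, (1, 2))
(3, 1, R3, (1, 2))
(3, 2, R3, (1, 2))
(3, 3, R3, (1, 2))
(4, 0, R1, (0, 2))
(4, 0, R2, (0, 1))
(4, 0, R3, (1, 2))
(4, 1, R3, (1, 2))
(4, 2, R3, (1, 2))
(4, 3, R3, (1, 2))
(5, 0, R1, (0, 2))
(5, 0, R3, (1, 2))
(5, 1, R3, (1, 2))
(5, 2, R3, (1, 2))
(5, 3, R3, (1, 2))
(6, 0, R2, (0, 2))
(6, 0, R7, (2,))
(6, 0, R8, (0, 2))
(7, 3, R6, (0, 2))

bar 0: v0=C3 v1=C4 v2=E4 downbeat M3
bar 1: v0=A2 v1=A3 v2=C4 downbeat m3
bar 2: v0=G2 v1=D3 v2=D3 downbeat P5
bar 3: v0=F2 v1=D3 v2=C3 downbeat P5
bar 4: v0=G2 v1=G3 v2=D3 downbeat P5
bar 5: v0=F2 v1=D3 v2=C3 downbeat P5
bar 6: v0=D3 v1=B3 v2=D4 downbeat P8
bar 7: v0=C3 v1=C4 v2=E4 downbeat M3
  -> R5 @ bar 0 tick 0 v(0, 2): opens on M3
  -> R1 @ bar 1 tick 0 v(0, 1): C3/C4 P8 -> A2/A3 P8 similar
  -> R2 @ bar 2 tick 0 v(0, 1): A2/A3 P8 -> G2/D3 P5 similar
  -> R2 @ bar 2 tick 0 v(0, 2): A2/C4 m3 -> G2/D3 P5 similar
  -> R2 @ bar 2 tick 0 v(1, 2): A3/C4 m3 -> D3/D3 P1 similar
  -> R7 @ bar 2 tick 0 v(2,): C4->D3 leap 10st
  -> R1 @ bar 3 tick 0 v(0, 2): G2/D3 P5 -> F2/C3 P5 similar
  -> R3 @ bar 3 tick 0 v(1, 2): D3 above C3
  -> R3 @ bar 3 tick 1 v(1, 2): D3 above C3
  -> R3 @ bar 3 tick 2 v(1, 2): D3 above C3
  -> R3 @ bar 3 tick 3 v(1, 2): D3 above C3
  -> R1 @ bar 4 tick 0 v(0, 2): F2/C3 P5 -> G2/D3 P5 similar
  -> R2 @ bar 4 tick 0 v(0, 1): F2/D3 M6 -> G2/G3 P8 similar
  -> R3 @ bar 4 tick 0 v(1, 2): G3 above D3
  -> R3 @ bar 4 tick 1 v(1, 2): G3 above D3
  -> R3 @ bar 4 tick 2 v(1, 2): G3 above D3
  -> R3 @ bar 4 tick 3 v(1, 2): G3 above D3
  -> R1 @ bar 5 tick 0 v(0, 2): G2/D3 P5 -> F2/C3 P5 similar
  -> R3 @ bar 5 tick 0 v(1, 2): D3 above C3
  -> R3 @ bar 5 tick 1 v(1, 2): D3 above C3
  -> R3 @ bar 5 tick 2 v(1, 2): D3 above C3
  -> R3 @ bar 5 tick 3 v(1, 2): D3 above C3
  -> R2 @ bar 6 tick 0 v(0, 2): F2/C3 P5 -> D3/D4 P8 similar
  -> R7 @ bar 6 tick 0 v(2,): C3->D4 leap 14st
  -> R8 @ bar 6 tick 0 v(0, 2): penult P8 not 3rd/6th
  -> R6 @ bar 7 tick 3 v(0, 2): closes on M3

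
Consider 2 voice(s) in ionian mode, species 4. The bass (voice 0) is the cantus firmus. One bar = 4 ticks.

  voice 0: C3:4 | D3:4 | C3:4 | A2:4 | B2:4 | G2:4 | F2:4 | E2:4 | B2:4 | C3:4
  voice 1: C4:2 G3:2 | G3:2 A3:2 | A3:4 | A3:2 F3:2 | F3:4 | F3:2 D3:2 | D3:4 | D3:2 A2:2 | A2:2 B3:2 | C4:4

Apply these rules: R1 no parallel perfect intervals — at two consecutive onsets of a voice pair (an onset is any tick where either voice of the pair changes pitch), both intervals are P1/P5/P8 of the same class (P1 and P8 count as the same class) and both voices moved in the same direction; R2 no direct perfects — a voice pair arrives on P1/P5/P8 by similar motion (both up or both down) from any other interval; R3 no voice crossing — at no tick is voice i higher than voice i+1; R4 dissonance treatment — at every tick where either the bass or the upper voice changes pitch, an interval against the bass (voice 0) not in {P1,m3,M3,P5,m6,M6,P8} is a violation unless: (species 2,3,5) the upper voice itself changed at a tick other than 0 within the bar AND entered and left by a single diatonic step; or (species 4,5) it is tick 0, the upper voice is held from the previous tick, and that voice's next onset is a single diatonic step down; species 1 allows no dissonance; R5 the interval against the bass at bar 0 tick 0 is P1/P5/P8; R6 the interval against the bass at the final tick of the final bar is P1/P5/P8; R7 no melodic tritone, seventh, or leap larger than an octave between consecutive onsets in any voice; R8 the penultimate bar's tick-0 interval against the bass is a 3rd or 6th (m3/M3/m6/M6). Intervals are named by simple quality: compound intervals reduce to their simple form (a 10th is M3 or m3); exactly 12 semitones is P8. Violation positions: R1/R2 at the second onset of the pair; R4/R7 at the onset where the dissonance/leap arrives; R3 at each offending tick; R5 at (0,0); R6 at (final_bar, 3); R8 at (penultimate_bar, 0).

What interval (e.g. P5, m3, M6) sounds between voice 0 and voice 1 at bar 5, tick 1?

m7

voice 0=G2 voice 1=F3 -> m7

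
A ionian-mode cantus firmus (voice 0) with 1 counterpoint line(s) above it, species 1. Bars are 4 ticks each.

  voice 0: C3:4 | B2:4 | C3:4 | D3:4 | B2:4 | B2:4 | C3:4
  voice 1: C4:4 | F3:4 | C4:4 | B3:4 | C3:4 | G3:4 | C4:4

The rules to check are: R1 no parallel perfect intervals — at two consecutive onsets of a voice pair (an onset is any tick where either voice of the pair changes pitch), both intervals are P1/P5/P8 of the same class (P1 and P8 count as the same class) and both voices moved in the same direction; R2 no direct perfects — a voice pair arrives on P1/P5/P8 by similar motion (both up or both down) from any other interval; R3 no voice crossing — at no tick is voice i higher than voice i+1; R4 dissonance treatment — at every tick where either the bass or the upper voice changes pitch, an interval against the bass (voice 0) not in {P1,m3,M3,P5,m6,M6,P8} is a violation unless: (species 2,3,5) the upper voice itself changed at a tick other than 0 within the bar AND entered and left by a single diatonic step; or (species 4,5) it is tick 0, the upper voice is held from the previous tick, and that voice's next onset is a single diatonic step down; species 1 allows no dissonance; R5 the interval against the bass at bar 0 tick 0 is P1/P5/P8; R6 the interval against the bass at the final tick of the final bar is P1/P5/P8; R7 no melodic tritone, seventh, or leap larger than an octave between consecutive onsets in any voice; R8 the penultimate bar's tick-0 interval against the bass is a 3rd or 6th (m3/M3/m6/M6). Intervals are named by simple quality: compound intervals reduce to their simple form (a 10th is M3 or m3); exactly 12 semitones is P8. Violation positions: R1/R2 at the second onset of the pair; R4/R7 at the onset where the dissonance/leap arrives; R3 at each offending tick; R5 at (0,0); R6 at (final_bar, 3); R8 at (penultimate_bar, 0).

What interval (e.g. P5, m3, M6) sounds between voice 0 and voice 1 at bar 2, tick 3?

voice 0=C3 voice 1=C4 -> P8

P8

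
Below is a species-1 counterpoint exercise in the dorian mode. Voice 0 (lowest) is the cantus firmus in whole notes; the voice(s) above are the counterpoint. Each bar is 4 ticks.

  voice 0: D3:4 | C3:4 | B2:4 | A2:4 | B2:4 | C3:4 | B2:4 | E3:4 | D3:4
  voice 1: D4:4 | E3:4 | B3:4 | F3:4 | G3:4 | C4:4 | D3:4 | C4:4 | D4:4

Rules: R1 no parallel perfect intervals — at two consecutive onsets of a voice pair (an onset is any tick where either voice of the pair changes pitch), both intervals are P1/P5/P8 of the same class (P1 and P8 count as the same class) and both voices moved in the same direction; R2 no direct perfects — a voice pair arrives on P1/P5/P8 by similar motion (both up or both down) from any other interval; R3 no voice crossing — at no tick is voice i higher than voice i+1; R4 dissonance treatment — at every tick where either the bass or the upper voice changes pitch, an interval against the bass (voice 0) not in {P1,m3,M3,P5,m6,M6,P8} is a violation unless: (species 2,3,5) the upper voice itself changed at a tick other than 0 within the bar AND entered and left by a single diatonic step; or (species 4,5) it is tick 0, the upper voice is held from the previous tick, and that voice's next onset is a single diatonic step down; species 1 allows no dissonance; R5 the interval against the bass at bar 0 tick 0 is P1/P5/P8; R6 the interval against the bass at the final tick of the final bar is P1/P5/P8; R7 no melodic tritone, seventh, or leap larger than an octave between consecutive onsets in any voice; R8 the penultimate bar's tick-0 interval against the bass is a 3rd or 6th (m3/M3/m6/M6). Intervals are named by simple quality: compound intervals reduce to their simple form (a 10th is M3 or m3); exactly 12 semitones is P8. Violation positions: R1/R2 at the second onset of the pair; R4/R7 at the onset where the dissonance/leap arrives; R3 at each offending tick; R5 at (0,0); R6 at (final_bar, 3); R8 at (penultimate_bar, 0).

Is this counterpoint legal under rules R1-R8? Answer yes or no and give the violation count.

bar 0: v0=D3 v1=D4 (P8)
bar 1: v0=C3 v1=E3 (M3)
bar 2: v0=B2 v1=B3 (P8)
bar 3: v0=A2 v1=F3 (m6)
bar 4: v0=B2 v1=G3 (m6)
bar 5: v0=C3 v1=C4 (P8)
bar 6: v0=B2 v1=D3 (m3)
bar 7: v0=E3 v1=C4 (m6)
bar 8: v0=D3 v1=D4 (P8)
  R7 @ bar1.0: D4->E3 leap 10st
  R7 @ bar3.0: B3->F3 leap 6st
  R2 @ bar5.0: B2/G3 m6 -> C3/C4 P8 similar
  R7 @ bar6.0: C4->D3 leap 10st
  R7 @ bar7.0: D3->C4 leap 10st

No (5 violations)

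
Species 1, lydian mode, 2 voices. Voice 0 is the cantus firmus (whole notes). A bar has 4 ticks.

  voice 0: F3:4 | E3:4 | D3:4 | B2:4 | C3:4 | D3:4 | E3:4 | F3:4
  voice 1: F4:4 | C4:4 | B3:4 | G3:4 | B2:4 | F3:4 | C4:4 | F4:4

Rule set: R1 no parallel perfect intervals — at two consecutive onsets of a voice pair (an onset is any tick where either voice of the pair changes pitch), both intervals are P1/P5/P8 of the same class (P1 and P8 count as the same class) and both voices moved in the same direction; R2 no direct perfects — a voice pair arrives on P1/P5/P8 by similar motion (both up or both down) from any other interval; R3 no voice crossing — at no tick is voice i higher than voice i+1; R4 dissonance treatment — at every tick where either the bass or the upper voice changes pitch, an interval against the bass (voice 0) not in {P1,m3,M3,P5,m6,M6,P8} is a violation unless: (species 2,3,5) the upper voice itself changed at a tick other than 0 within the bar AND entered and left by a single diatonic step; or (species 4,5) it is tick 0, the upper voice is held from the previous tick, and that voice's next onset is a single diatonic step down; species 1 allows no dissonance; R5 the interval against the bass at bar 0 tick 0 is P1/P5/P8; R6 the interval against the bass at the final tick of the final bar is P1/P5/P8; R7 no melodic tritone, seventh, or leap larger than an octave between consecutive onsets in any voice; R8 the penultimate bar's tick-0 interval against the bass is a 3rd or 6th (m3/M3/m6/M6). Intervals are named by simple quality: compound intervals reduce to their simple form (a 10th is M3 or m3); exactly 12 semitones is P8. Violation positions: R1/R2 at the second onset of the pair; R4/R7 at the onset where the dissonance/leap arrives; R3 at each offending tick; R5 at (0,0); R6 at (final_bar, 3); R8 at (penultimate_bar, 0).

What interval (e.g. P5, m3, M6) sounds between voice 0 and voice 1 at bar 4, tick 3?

m2

voice 0=C3 voice 1=B2 -> m2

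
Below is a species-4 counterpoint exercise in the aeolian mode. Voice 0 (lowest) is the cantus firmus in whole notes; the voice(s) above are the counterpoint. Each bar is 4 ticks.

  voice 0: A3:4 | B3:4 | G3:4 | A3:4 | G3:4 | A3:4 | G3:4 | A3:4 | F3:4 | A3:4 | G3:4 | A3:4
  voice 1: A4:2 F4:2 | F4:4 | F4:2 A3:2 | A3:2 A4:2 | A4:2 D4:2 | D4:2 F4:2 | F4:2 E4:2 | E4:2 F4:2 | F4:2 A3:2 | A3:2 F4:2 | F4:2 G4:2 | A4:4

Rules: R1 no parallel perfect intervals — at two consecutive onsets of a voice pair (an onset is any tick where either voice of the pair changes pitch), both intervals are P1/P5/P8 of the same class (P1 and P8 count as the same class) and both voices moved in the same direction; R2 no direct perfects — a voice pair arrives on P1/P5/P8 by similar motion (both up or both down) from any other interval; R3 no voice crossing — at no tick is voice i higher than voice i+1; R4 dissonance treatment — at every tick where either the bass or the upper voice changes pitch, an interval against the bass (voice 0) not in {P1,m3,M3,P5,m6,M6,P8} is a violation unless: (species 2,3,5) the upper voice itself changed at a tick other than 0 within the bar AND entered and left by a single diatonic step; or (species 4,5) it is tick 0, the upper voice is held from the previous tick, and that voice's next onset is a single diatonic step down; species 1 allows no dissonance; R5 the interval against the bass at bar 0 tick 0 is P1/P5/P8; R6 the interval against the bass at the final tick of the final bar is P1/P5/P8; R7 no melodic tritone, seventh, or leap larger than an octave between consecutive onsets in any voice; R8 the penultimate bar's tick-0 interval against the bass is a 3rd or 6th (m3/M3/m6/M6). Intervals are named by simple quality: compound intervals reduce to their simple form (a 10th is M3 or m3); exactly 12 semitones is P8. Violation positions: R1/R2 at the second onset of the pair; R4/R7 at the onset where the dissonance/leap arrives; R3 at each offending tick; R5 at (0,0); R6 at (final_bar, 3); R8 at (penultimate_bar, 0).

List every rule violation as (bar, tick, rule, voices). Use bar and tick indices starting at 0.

bar 0: v0=A3 v1=A4 downbeat P8
bar 1: v0=B3 v1=F4 downbeat TT
bar 2: v0=G3 v1=F4 downbeat m7
bar 3: v0=A3 v1=A3 downbeat P1
bar 4: v0=G3 v1=A4 downbeat M2
bar 5: v0=A3 v1=D4 downbeat P4
bar 6: v0=G3 v1=F4 downbeat m7
bar 7: v0=A3 v1=E4 downbeat P5
bar 8: v0=F3 v1=F4 downbeat P8
bar 9: v0=A3 v1=A3 downbeat P1
bar 10: v0=G3 v1=F4 downbeat m7
bar 11: v0=A3 v1=A4 downbeat P8
  -> R4 @ bar 1 tick 0 v(0, 1): B3/F4 TT untreated
  -> R4 @ bar 2 tick 0 v(0, 1): G3/F4 m7 untreated
  -> R4 @ bar 2 tick 2 v(0, 1): G3/A3 M2 untreated
  -> R4 @ bar 4 tick 0 v(0, 1): G3/A4 M2 untreated
  -> R4 @ bar 5 tick 0 v(0, 1): A3/D4 P4 untreated
  -> R4 @ bar 10 tick 0 v(0, 1): G3/F4 m7 untreated
  -> R8 @ bar 10 tick 0 v(0, 1): penult m7 not 3rd/6th
  -> R1 @ bar 11 tick 0 v(0, 1): G3/G4 P8 -> A3/A4 P8 similar

(1, 0, R4, (0, 1))
(2, 0, R4, (0, 1))
(2, 2, R4, (0, 1))
(4, 0, R4, (0, 1))
(5, 0, R4, (0, 1))
(10, 0, R4, (0, 1))
(10, 0, R8, (0, 1))
(11, 0, R1, (0, 1))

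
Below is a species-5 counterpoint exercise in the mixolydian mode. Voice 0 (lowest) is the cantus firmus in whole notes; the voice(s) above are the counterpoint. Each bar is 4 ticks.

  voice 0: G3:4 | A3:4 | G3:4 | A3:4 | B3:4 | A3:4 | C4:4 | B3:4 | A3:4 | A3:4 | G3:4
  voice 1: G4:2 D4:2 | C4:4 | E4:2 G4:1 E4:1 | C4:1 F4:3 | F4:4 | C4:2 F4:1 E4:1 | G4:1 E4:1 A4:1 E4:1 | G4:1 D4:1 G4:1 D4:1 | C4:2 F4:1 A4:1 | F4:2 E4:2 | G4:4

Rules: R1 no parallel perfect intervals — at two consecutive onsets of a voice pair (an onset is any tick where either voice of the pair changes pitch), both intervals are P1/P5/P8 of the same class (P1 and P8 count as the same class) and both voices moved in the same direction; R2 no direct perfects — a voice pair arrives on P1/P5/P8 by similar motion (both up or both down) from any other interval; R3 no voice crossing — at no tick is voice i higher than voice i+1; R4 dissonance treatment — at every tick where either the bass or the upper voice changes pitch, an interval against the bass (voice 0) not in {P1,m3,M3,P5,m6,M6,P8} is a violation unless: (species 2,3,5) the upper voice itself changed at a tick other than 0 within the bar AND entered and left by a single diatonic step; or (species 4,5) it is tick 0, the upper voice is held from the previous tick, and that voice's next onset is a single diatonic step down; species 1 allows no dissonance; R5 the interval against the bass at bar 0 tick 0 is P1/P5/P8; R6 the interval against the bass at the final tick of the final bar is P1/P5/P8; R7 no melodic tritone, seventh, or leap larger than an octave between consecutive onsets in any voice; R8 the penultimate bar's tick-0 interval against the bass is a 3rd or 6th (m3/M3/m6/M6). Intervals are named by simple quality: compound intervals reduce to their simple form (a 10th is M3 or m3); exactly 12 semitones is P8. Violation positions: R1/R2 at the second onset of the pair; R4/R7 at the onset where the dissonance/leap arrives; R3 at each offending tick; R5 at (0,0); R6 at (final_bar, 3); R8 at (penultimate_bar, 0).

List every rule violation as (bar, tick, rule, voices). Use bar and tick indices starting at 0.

(4, 0, R4, (0, 1))
(6, 0, R1, (0, 1))

bar 0: v0=G3 v1=G4 downbeat P8
bar 1: v0=A3 v1=C4 downbeat m3
bar 2: v0=G3 v1=E4 downbeat M6
bar 3: v0=A3 v1=C4 downbeat m3
bar 4: v0=B3 v1=F4 downbeat TT
bar 5: v0=A3 v1=C4 downbeat m3
bar 6: v0=C4 v1=G4 downbeat P5
bar 7: v0=B3 v1=G4 downbeat m6
bar 8: v0=A3 v1=C4 downbeat m3
bar 9: v0=A3 v1=F4 downbeat m6
bar 10: v0=G3 v1=G4 downbeat P8
  -> R4 @ bar 4 tick 0 v(0, 1): B3/F4 TT untreated
  -> R1 @ bar 6 tick 0 v(0, 1): A3/E4 P5 -> C4/G4 P5 similar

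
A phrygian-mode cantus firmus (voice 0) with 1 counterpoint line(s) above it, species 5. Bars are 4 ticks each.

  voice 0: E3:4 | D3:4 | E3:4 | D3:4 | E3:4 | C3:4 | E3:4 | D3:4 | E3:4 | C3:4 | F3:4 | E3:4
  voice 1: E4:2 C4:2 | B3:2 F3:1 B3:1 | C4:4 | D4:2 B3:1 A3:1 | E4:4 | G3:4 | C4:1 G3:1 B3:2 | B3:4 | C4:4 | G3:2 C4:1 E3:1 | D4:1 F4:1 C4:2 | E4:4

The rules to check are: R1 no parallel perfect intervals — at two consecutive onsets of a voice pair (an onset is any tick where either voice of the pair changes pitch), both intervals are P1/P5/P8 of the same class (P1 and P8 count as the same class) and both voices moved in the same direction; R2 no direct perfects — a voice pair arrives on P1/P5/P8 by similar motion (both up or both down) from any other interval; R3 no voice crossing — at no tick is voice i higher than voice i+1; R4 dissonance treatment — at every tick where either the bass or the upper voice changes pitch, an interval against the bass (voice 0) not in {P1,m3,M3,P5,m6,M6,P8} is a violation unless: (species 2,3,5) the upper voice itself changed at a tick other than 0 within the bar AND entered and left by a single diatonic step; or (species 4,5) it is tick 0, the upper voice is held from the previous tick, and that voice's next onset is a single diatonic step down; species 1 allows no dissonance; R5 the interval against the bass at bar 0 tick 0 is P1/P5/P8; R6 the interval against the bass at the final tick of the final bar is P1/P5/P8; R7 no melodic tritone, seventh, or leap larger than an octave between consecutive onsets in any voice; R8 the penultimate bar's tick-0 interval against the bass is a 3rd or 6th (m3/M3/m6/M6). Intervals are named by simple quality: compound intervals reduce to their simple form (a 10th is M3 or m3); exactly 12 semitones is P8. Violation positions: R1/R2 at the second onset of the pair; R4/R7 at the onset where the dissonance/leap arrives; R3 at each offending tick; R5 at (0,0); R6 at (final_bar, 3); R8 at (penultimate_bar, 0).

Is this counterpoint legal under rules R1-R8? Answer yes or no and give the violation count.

No (6 violations)

bar 0: v0=E3 v1=E4 (P8)
bar 1: v0=D3 v1=B3 (M6)
bar 2: v0=E3 v1=C4 (m6)
bar 3: v0=D3 v1=D4 (P8)
bar 4: v0=E3 v1=E4 (P8)
bar 5: v0=C3 v1=G3 (P5)
bar 6: v0=E3 v1=C4 (m6)
bar 7: v0=D3 v1=B3 (M6)
bar 8: v0=E3 v1=C4 (m6)
bar 9: v0=C3 v1=G3 (P5)
bar 10: v0=F3 v1=D4 (M6)
bar 11: v0=E3 v1=E4 (P8)
  R7 @ bar1.2: B3->F3 leap 6st
  R7 @ bar1.3: F3->B3 leap 6st
  R2 @ bar4.0: D3/A3 P5 -> E3/E4 P8 similar
  R2 @ bar5.0: E3/E4 P8 -> C3/G3 P5 similar
  R2 @ bar9.0: E3/C4 m6 -> C3/G3 P5 similar
  R7 @ bar10.0: E3->D4 leap 10st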